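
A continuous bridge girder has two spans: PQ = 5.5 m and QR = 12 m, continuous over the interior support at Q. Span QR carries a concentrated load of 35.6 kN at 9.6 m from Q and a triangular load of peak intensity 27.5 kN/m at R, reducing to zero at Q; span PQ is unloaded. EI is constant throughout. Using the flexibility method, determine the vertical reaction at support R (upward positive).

R_R = 122.9 kN

Take M_Q as the redundant. Released structure: two simple spans PQ and QR with a hinge at Q.
Discontinuity in slope at Q on the released structure — sum the simple-span end rotations:
  span QR: point load 35.6 at a = 9.6: Pab(L + b)/(6LEI) = 164/EI
  span QR: triangular load, peak 27.5: 7w₀L³/(360EI) = 924/EI
  relative rotation θ_0 = (0 + 1088)/EI = 1088/EI
A unit hogging moment at Q produces rotation L₁/(3EI) + L₂/(3EI) = 5.833/EI.
Slope continuity at Q: θ_0 = M_Q·5.833/EI, so M_Q = 1088/5.833 = 186.5 kN·m (hogging).
Span QR, ΣM about R: R_Q^{QR}·12 = 745.4 + 186.5, so R_Q^{QR} = 77.66 kN and R_R = 200.6 − 77.66 = 122.9 kN.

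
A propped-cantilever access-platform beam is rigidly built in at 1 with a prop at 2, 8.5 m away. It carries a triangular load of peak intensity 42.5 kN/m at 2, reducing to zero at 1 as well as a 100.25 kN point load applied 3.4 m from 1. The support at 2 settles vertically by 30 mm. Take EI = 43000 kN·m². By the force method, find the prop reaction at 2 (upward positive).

Choose R_2 as the redundant. The primary structure is the cantilever fixed at 1.
Downward deflection at the released point 2 due to the loads:
  triangular load, peak 42.5 at the free end: 11w₀L⁴/(120EI) = 20336/EI
  point load 100.25 at a = 3.4: Pa²(3L − a)/(6EI) = 4269/EI
  δ_0 = 24605/EI
Flexibility coefficient — unit upward force at 2: δ_{22} = L³/(3EI) = 204.7/EI.
With EI = 43000 kN·m²: δ_0 = 0.57221 m and δ_{22} = 0.004761 m/kN.
Compatibility — the beam at 2 must follow the support down by 0.03 m: δ_0 − R_2·δ_{22} = 0.03, so R_2 = (0.57221 − 0.03)/0.004761 = 113.9 kN.

R_2 = 113.9 kN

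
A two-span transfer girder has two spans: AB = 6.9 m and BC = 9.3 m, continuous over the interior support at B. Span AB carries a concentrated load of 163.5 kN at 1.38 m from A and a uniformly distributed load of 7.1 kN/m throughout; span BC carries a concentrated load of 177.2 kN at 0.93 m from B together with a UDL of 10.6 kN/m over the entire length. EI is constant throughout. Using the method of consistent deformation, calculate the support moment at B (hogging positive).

Insert a hinge at B; M_B is the redundant, and each span becomes simply supported.
Rotations at B on the released spans (each span's end-slope, ×1/EI):
  span AB: point load 163.5 at a = 1.38: Pab(L + a)/(6LEI) = 249.1/EI
  span AB: UDL 7.1: wL³/(24EI) = 97.18/EI
  span BC: point load 177.2 at a = 0.93: Pab(L + b)/(6LEI) = 436.8/EI
  span BC: UDL 10.6: wL³/(24EI) = 355.3/EI
  relative rotation θ_0 = (346.3 + 792)/EI = 1138/EI
A unit hogging moment at B produces rotation L₁/(3EI) + L₂/(3EI) = 5.4/EI.
Compatibility: M_B·(L₁+L₂)/(3EI) = θ_0, giving M_B = 210.8 kN·m (hogging).

M_B = 210.8 kN·m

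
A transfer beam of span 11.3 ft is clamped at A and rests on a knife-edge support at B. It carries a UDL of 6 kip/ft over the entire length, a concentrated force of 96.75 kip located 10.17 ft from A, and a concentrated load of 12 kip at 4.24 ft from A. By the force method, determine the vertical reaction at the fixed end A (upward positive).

Remove the prop at B; the released (primary) structure is a cantilever built in at A.
Primary-structure tip deflection at B by superposition:
  UDL 6: wL⁴/(8EI) = 12229/EI
  point load 96.75 at a = 10.17: Pa²(3L − a)/(6EI) = 39577/EI
  point load 12 at a = 4.24: Pa²(3L − a)/(6EI) = 1066/EI
  δ_0 = 52872/EI
Flexibility coefficient — unit upward force at B: δ_{BB} = L³/(3EI) = 481/EI.
The prop prevents deflection at B: R_B = δ_0/δ_{BB} = 52872/481 = 109.9 kip.
Vertical equilibrium: R_A = ΣP − R_B = 176.6 − 109.9 = 66.62 kip.

R_A = 66.62 kip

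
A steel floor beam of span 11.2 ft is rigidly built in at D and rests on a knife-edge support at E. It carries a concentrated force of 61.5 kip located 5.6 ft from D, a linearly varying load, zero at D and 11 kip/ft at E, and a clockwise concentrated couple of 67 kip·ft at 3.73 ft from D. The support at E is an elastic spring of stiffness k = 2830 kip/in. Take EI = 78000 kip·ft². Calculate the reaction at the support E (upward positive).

R_E = 57.8 kip

Remove the prop at E; the released (primary) structure is a cantilever built in at D.
Primary-structure tip deflection at E by superposition:
  point load 61.5 at a = 5.6: Pa²(3L − a)/(6EI) = 9000/EI
  triangular load, peak 11 at the free end: 11w₀L⁴/(120EI) = 15866/EI
  clockwise couple 67 at a = 3.73: M₀a(2L − a)/(2EI) = 2333/EI
  δ_0 = 27200/EI
Flexibility coefficient — unit upward force at E: δ_{EE} = L³/(3EI) = 468.3/EI.
With EI = 78000 kip·ft²: δ_0 = 0.34871 ft and δ_{EE} = 0.006004 ft/kip.
Compatibility — the spring shortens by R_E/k under the reaction it provides: δ_0 − R_E·δ_{EE} = R_E/k. With 1/k = 1/(2830×12) ft/kip = 0.000029 ft/kip, R_E = δ_0 / (δ_{EE} + 1/k) = 0.34871 / (0.006004 + 0.000029) = 57.8 kip.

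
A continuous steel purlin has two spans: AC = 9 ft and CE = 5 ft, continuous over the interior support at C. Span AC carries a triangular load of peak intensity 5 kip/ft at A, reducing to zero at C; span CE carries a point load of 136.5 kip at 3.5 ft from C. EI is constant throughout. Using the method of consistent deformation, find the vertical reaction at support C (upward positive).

R_C = 63.53 kip

Release continuity at C by inserting a hinge; the redundant is the internal moment M_C. The primary structure is two simply-supported spans AC and CE.
Discontinuity in slope at C on the released structure — sum the simple-span end rotations:
  span AC: triangular load, peak 5: 7w₀L³/(360EI) = 70.88/EI
  span CE: point load 136.5 at a = 3.5: Pab(L + b)/(6LEI) = 155.3/EI
  relative rotation θ_0 = (70.88 + 155.3)/EI = 226.1/EI
A unit hogging moment at C produces rotation L₁/(3EI) + L₂/(3EI) = 4.667/EI.
Slope continuity at C: θ_0 = M_C·4.667/EI, so M_C = 226.1/4.667 = 48.46 kip·ft (hogging).
Span AC, ΣM about A with M_C applied at C: R_C^{AC}·9 = 67.5 + 48.46, so R_C^{AC} = 12.88 kip and R_A = 22.5 − 12.88 = 9.616 kip.
Span CE, ΣM about E: R_C^{CE}·5 = 204.8 + 48.46, so R_C^{CE} = 50.64 kip and R_E = 136.5 − 50.64 = 85.86 kip.
R_C = 12.88 + 50.64 = 63.53 kip.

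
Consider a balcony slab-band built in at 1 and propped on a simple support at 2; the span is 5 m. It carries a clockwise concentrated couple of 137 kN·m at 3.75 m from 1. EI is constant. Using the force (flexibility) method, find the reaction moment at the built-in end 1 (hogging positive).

Release the roller at 2. Primary structure: cantilever fixed at 1.
Primary-structure tip deflection at 2 by superposition:
  clockwise couple 137 at a = 3.75: M₀a(2L − a)/(2EI) = 1605/EI
Tip deflection under a unit load at 2: L³/(3EI) = 41.67/EI.
Compatibility at 2: δ_0 − R_2·δ_{22} = 0, so R_2 = 1605/41.67 = 38.53 kN.
Moment equilibrium about 1: M_1 = Σ(load moments about 1) − R_2·L = 137 − 38.53×5 = -55.66 kN·m.

M_1 = -55.66 kN·m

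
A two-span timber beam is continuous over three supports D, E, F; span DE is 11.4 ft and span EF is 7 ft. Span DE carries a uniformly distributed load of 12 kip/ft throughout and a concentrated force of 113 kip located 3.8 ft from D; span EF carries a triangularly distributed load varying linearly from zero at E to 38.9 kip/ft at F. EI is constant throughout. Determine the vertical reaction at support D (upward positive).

R_D = 119.1 kip

Take M_E as the redundant. Released structure: two simple spans DE and EF with a hinge at E.
Discontinuity in slope at E on the released structure — sum the simple-span end rotations:
  span DE: UDL 12: wL³/(24EI) = 740.8/EI
  span DE: point load 113 at a = 3.8: Pab(L + a)/(6LEI) = 725.2/EI
  span EF: triangular load, peak 38.9: 7w₀L³/(360EI) = 259.4/EI
  relative rotation θ_0 = (1466 + 259.4)/EI = 1725/EI
A unit hogging moment at E produces rotation L₁/(3EI) + L₂/(3EI) = 6.133/EI.
Compatibility: M_E·(L₁+L₂)/(3EI) = θ_0, giving M_E = 281.3 kip·ft (hogging).
Span DE, ΣM about D with M_E applied at E: R_E^{DE}·11.4 = 1209 + 281.3, so R_E^{DE} = 130.7 kip and R_D = 249.8 − 130.7 = 119.1 kip.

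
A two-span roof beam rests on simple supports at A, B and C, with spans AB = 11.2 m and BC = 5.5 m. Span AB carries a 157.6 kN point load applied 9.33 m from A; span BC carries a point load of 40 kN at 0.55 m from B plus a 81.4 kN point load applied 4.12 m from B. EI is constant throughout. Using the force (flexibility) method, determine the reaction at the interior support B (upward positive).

R_B = 235 kN

Take M_B as the redundant. Released structure: two simple spans AB and BC with a hinge at B.
Discontinuity in slope at B on the released structure — sum the simple-span end rotations:
  span AB: point load 157.6 at a = 9.33: Pab(L + a)/(6LEI) = 840/EI
  span BC: point load 40 at a = 0.55: Pab(L + b)/(6LEI) = 34.48/EI
  span BC: point load 81.4 at a = 4.12: Pab(L + b)/(6LEI) = 96.49/EI
  relative rotation θ_0 = (840 + 131)/EI = 971/EI
A unit hogging moment at B produces rotation L₁/(3EI) + L₂/(3EI) = 5.567/EI.
Compatibility: M_B·(L₁+L₂)/(3EI) = θ_0, giving M_B = 174.4 kN·m (hogging).
Span AB, ΣM about A with M_B applied at B: R_B^{AB}·11.2 = 1470 + 174.4, so R_B^{AB} = 146.9 kN and R_A = 157.6 − 146.9 = 10.74 kN.
Span BC, ΣM about C: R_B^{BC}·5.5 = 310.3 + 174.4, so R_B^{BC} = 88.14 kN and R_C = 121.4 − 88.14 = 33.26 kN.
R_B = 146.9 + 88.14 = 235 kN.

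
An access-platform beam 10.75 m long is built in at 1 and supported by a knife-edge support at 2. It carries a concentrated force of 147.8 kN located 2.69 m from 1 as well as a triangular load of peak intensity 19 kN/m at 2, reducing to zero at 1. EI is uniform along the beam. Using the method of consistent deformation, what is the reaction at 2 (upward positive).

Take the reaction at 2 as the redundant and release it; the primary structure is a cantilever fixed at 1.
Free-end deflection of the primary structure under the applied loading (downward +):
  point load 147.8 at a = 2.69: Pa²(3L − a)/(6EI) = 5269/EI
  triangular load, peak 19 at the free end: 11w₀L⁴/(120EI) = 23259/EI
  δ_0 = 28528/EI
Tip deflection under a unit load at 2: L³/(3EI) = 414.1/EI.
The prop prevents deflection at 2: R_2 = δ_0/δ_{22} = 28528/414.1 = 68.89 kN.

R_2 = 68.89 kN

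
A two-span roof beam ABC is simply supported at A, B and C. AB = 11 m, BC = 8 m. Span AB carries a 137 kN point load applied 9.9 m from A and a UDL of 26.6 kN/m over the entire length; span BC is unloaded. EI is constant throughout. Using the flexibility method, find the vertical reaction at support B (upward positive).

R_B = 336 kN

Insert a hinge at B; M_B is the redundant, and each span becomes simply supported.
End slopes at the hinge B, treating each span as simply supported:
  span AB: point load 137 at a = 9.9: Pab(L + a)/(6LEI) = 472.4/EI
  span AB: UDL 26.6: wL³/(24EI) = 1475/EI
  relative rotation θ_0 = (1948 + 0)/EI = 1948/EI
A unit hogging moment at B produces rotation L₁/(3EI) + L₂/(3EI) = 6.333/EI.
Slope continuity at B: θ_0 = M_B·6.333/EI, so M_B = 1948/6.333 = 307.5 kN·m (hogging).
Span AB, ΣM about A with M_B applied at B: R_B^{AB}·11 = 2966 + 307.5, so R_B^{AB} = 297.6 kN and R_A = 429.6 − 297.6 = 132 kN.
Span BC, ΣM about C: R_B^{BC}·8 = 0 + 307.5, so R_B^{BC} = 38.44 kN and R_C = 0 − 38.44 = -38.44 kN.
R_B = 297.6 + 38.44 = 336 kN.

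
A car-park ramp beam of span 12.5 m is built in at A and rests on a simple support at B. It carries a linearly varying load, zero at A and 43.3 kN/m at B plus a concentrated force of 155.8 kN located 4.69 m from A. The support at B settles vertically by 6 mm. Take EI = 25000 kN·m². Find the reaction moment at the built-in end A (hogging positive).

M_A = 768.4 kN·m

Take the reaction at B as the redundant and release it; the primary structure is a cantilever fixed at A.
Deflection at B on the released cantilever, summing each load's contribution:
  triangular load, peak 43.3 at the free end: 11w₀L⁴/(120EI) = 96903/EI
  point load 155.8 at a = 4.69: Pa²(3L − a)/(6EI) = 18740/EI
  δ_0 = 115643/EI
Tip deflection under a unit load at B: L³/(3EI) = 651/EI.
With EI = 25000 kN·m²: δ_0 = 4.6257 m and δ_{BB} = 0.026042 m/kN.
Compatibility — the beam at B must follow the support down by 0.006 m: δ_0 − R_B·δ_{BB} = 0.006, so R_B = (4.6257 − 0.006)/0.026042 = 177.4 kN.
Moment equilibrium about A: M_A = Σ(load moments about A) − R_B·L = 2986 − 177.4×12.5 = 768.4 kN·m.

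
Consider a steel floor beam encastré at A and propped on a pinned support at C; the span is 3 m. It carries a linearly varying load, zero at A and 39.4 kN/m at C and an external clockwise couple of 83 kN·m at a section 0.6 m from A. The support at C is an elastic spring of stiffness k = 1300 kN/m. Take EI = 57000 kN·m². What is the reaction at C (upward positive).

Choose R_C as the redundant. The primary structure is the cantilever fixed at A.
Primary-structure tip deflection at C by superposition:
  triangular load, peak 39.4 at the free end: 11w₀L⁴/(120EI) = 292.5/EI
  clockwise couple 83 at a = 0.6: M₀a(2L − a)/(2EI) = 134.5/EI
  δ_0 = 427/EI
Flexibility coefficient — unit upward force at C: δ_{CC} = L³/(3EI) = 9/EI.
With EI = 57000 kN·m²: δ_0 = 0.007491 m and δ_{CC} = 0.000158 m/kN.
Compatibility — the spring shortens by R_C/k under the reaction it provides: δ_0 − R_C·δ_{CC} = R_C/k. With 1/k = 0.000769 m/kN, R_C = δ_0 / (δ_{CC} + 1/k) = 0.007491 / (0.000158 + 0.000769) = 8.08 kN.

R_C = 8.08 kN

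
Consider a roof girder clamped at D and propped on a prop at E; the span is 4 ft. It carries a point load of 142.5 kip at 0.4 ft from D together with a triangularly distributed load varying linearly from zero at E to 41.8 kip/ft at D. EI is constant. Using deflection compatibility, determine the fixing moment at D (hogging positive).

Release the roller at E. Primary structure: cantilever fixed at D.
Free-end deflection of the primary structure under the applied loading (downward +):
  point load 142.5 at a = 0.4: Pa²(3L − a)/(6EI) = 44.08/EI
  triangular load, peak 41.8 at the fixed end: w₀L⁴/(30EI) = 356.7/EI
  δ_0 = 400.8/EI
Flexibility coefficient — unit upward force at E: δ_{EE} = L³/(3EI) = 21.33/EI.
Compatibility at E: δ_0 − R_E·δ_{EE} = 0, so R_E = 400.8/21.33 = 18.79 kip.
Moment equilibrium about D: M_D = Σ(load moments about D) − R_E·L = 168.5 − 18.79×4 = 93.32 kip·ft.

M_D = 93.32 kip·ft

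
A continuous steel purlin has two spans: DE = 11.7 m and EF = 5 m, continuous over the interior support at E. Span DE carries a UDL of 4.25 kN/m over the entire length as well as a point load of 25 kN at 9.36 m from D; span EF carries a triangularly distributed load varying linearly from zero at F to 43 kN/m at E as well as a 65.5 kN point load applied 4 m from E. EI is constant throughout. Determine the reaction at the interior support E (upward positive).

Take M_E as the redundant. Released structure: two simple spans DE and EF with a hinge at E.
End slopes at the hinge E, treating each span as simply supported:
  span DE: UDL 4.25: wL³/(24EI) = 283.6/EI
  span DE: point load 25 at a = 9.36: Pab(L + a)/(6LEI) = 164.3/EI
  span EF: triangular load, peak 43: w₀L³/(45EI) = 119.4/EI
  span EF: point load 65.5 at a = 4: Pab(L + b)/(6LEI) = 52.4/EI
  relative rotation θ_0 = (447.9 + 171.8)/EI = 619.7/EI
A unit hogging moment at E produces rotation L₁/(3EI) + L₂/(3EI) = 5.567/EI.
Slope continuity at E: θ_0 = M_E·5.567/EI, so M_E = 619.7/5.567 = 111.3 kN·m (hogging).
Span DE, ΣM about D with M_E applied at E: R_E^{DE}·11.7 = 524.9 + 111.3, so R_E^{DE} = 54.38 kN and R_D = 74.72 − 54.38 = 20.35 kN.
Span EF, ΣM about F: R_E^{EF}·5 = 423.8 + 111.3, so R_E^{EF} = 107 kN and R_F = 173 − 107 = 65.97 kN.
R_E = 54.38 + 107 = 161.4 kN.

R_E = 161.4 kN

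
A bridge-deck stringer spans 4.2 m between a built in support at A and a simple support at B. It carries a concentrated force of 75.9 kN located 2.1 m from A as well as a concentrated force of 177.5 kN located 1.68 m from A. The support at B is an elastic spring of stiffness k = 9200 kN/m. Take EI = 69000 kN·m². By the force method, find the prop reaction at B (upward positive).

R_B = 46.51 kN

Release the roller at B. Primary structure: cantilever fixed at A.
Downward deflection at the released point B due to the loads:
  point load 75.9 at a = 2.1: Pa²(3L − a)/(6EI) = 585.8/EI
  point load 177.5 at a = 1.68: Pa²(3L − a)/(6EI) = 911.8/EI
  δ_0 = 1498/EI
Tip deflection under a unit load at B: L³/(3EI) = 24.7/EI.
With EI = 69000 kN·m²: δ_0 = 0.021703 m and δ_{BB} = 0.000358 m/kN.
Compatibility — the spring shortens by R_B/k under the reaction it provides: δ_0 − R_B·δ_{BB} = R_B/k. With 1/k = 0.000109 m/kN, R_B = δ_0 / (δ_{BB} + 1/k) = 0.021703 / (0.000358 + 0.000109) = 46.51 kN.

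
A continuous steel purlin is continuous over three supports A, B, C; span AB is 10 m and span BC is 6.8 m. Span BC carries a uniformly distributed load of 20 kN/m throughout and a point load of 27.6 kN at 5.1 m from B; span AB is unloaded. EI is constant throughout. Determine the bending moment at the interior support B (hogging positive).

M_B = 55.69 kN·m

Release continuity at B by inserting a hinge; the redundant is the internal moment M_B. The primary structure is two simply-supported spans AB and BC.
End slopes at the hinge B, treating each span as simply supported:
  span BC: UDL 20: wL³/(24EI) = 262/EI
  span BC: point load 27.6 at a = 5.1: Pab(L + b)/(6LEI) = 49.85/EI
  relative rotation θ_0 = (0 + 311.9)/EI = 311.9/EI
A unit hogging moment at B produces rotation L₁/(3EI) + L₂/(3EI) = 5.6/EI.
Slope continuity at B: θ_0 = M_B·5.6/EI, so M_B = 311.9/5.6 = 55.69 kN·m (hogging).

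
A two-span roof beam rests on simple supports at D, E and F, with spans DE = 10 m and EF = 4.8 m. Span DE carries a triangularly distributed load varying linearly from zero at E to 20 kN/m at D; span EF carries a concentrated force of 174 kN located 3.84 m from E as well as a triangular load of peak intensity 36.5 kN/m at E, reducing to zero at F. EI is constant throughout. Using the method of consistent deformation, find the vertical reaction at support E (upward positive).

Release continuity at E by inserting a hinge; the redundant is the internal moment M_E. The primary structure is two simply-supported spans DE and EF.
End slopes at the hinge E, treating each span as simply supported:
  span DE: triangular load, peak 20: 7w₀L³/(360EI) = 388.9/EI
  span EF: point load 174 at a = 3.84: Pab(L + b)/(6LEI) = 128.3/EI
  span EF: triangular load, peak 36.5: w₀L³/(45EI) = 89.7/EI
  relative rotation θ_0 = (388.9 + 218)/EI = 606.9/EI
A unit hogging moment at E produces rotation L₁/(3EI) + L₂/(3EI) = 4.933/EI.
Slope continuity at E: θ_0 = M_E·4.933/EI, so M_E = 606.9/4.933 = 123 kN·m (hogging).
Span DE, ΣM about D with M_E applied at E: R_E^{DE}·10 = 333.3 + 123, so R_E^{DE} = 45.63 kN and R_D = 100 − 45.63 = 54.37 kN.
Span EF, ΣM about F: R_E^{EF}·4.8 = 447.4 + 123, so R_E^{EF} = 118.8 kN and R_F = 261.6 − 118.8 = 142.8 kN.
R_E = 45.63 + 118.8 = 164.5 kN.

R_E = 164.5 kN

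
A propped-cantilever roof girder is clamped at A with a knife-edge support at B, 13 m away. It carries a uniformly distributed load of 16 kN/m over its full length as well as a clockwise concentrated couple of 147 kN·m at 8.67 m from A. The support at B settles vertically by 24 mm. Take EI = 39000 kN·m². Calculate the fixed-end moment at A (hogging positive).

Release the roller at B. Primary structure: cantilever fixed at A.
Free-end deflection of the primary structure under the applied loading (downward +):
  UDL 16: wL⁴/(8EI) = 57122/EI
  clockwise couple 147 at a = 8.67: M₀a(2L − a)/(2EI) = 11043/EI
  δ_0 = 68165/EI
Flexibility coefficient — unit upward force at B: δ_{BB} = L³/(3EI) = 732.3/EI.
With EI = 39000 kN·m²: δ_0 = 1.7478 m and δ_{BB} = 0.018778 m/kN.
Compatibility — the beam at B must follow the support down by 0.024 m: δ_0 − R_B·δ_{BB} = 0.024, so R_B = (1.7478 − 0.024)/0.018778 = 91.8 kN.
Moment equilibrium about A: M_A = Σ(load moments about A) − R_B·L = 1499 − 91.8×13 = 305.6 kN·m.

M_A = 305.6 kN·m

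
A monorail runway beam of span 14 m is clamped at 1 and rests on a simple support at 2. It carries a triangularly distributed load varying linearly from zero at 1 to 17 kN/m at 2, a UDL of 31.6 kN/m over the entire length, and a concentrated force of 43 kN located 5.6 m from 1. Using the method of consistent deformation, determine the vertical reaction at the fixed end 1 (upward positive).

R_1 = 364.1 kN

Take the reaction at 2 as the redundant and release it; the primary structure is a cantilever fixed at 1.
Free-end deflection of the primary structure under the applied loading (downward +):
  triangular load, peak 17 at the free end: 11w₀L⁴/(120EI) = 59865/EI
  UDL 31.6: wL⁴/(8EI) = 151743/EI
  point load 43 at a = 5.6: Pa²(3L − a)/(6EI) = 8181/EI
  δ_0 = 219789/EI
Flexibility coefficient — unit upward force at 2: δ_{22} = L³/(3EI) = 914.7/EI.
The prop prevents deflection at 2: R_2 = δ_0/δ_{22} = 219789/914.7 = 240.3 kN.
Vertical equilibrium: R_1 = ΣP − R_2 = 604.4 − 240.3 = 364.1 kN.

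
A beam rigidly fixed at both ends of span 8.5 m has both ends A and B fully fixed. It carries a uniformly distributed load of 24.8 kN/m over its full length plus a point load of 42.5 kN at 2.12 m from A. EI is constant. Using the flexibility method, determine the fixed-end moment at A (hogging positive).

M_A = 200.1 kN·m

Release both end moments; the primary structure is a simply-supported span AB with redundants M_A and M_B.
End rotations of the released simple span under the applied load (×1/EI):
  at A: UDL 24.8: wL³/(24EI) = 634.6/EI
  at B: UDL 24.8: wL³/(24EI) = 634.6/EI
  at A: point load 42.5 at a = 2.12: Pab(L + b)/(6LEI) = 167.7/EI
  at B: point load 42.5 at a = 2.12: Pab(L + a)/(6LEI) = 119.7/EI
  θ_A0 = 802.3/EI,  θ_B0 = 754.3/EI
Flexibility coefficients: a unit moment at one end gives L/(3EI) there and L/(6EI) at the far end, so f₁₁ = f₂₂ = 2.833/EI and f₁₂ = f₂₁ = 1.417/EI.
Compatibility — zero rotation at each built-in end:
  2.833 M_A + 1.417 M_B = 802.3
  1.417 M_A + 2.833 M_B = 754.3
Solving the pair gives M_A = 200.1 kN·m and M_B = 166.2 kN·m (hogging).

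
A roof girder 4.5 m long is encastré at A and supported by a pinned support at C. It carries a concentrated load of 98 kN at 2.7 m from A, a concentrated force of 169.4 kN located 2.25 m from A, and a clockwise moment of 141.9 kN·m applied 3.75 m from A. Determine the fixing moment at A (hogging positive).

M_A = 152 kN·m

Release the roller at C. Primary structure: cantilever fixed at A.
Downward deflection at the released point C due to the loads:
  point load 98 at a = 2.7: Pa²(3L − a)/(6EI) = 1286/EI
  point load 169.4 at a = 2.25: Pa²(3L − a)/(6EI) = 1608/EI
  clockwise couple 141.9 at a = 3.75: M₀a(2L − a)/(2EI) = 1397/EI
  δ_0 = 4291/EI
Flexibility coefficient — unit upward force at C: δ_{CC} = L³/(3EI) = 30.38/EI.
The prop prevents deflection at C: R_C = δ_0/δ_{CC} = 4291/30.38 = 141.3 kN.
Moment equilibrium about A: M_A = Σ(load moments about A) − R_C·L = 787.6 − 141.3×4.5 = 152 kN·m.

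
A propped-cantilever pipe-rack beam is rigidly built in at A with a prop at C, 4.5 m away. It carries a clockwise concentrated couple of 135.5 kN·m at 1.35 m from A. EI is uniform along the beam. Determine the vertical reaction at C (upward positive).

Take the reaction at C as the redundant and release it; the primary structure is a cantilever fixed at A.
Free-end deflection of the primary structure under the applied loading (downward +):
  clockwise couple 135.5 at a = 1.35: M₀a(2L − a)/(2EI) = 699.7/EI
Tip deflection under a unit load at C: L³/(3EI) = 30.38/EI.
Compatibility at C: δ_0 − R_C·δ_{CC} = 0, so R_C = 699.7/30.38 = 23.04 kN.

R_C = 23.04 kN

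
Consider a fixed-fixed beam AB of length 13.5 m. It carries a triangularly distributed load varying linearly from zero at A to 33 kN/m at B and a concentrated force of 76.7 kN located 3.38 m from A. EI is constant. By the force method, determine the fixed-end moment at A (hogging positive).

M_A = 346.2 kN·m

Release both end moments; the primary structure is a simply-supported span AB with redundants M_A and M_B.
End rotations of the released simple span under the applied load (×1/EI):
  at A: triangular load, peak 33: 7w₀L³/(360EI) = 1579/EI
  at B: triangular load, peak 33: w₀L³/(45EI) = 1804/EI
  at A: point load 76.7 at a = 3.38: Pab(L + b)/(6LEI) = 765/EI
  at B: point load 76.7 at a = 3.38: Pab(L + a)/(6LEI) = 546.7/EI
  θ_A0 = 2344/EI,  θ_B0 = 2351/EI
Flexibility coefficients: a unit moment at one end gives L/(3EI) there and L/(6EI) at the far end, so f₁₁ = f₂₂ = 4.5/EI and f₁₂ = f₂₁ = 2.25/EI.
Compatibility — zero rotation at each built-in end:
  4.5 M_A + 2.25 M_B = 2344
  2.25 M_A + 4.5 M_B = 2351
Solving the pair gives M_A = 346.2 kN·m and M_B = 349.4 kN·m (hogging).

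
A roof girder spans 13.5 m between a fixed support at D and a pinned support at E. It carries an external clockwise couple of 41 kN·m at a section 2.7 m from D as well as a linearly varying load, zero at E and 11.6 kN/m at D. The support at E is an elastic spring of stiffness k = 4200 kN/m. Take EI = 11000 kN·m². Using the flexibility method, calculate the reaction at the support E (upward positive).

Choose R_E as the redundant. The primary structure is the cantilever fixed at D.
Free-end deflection of the primary structure under the applied loading (downward +):
  clockwise couple 41 at a = 2.7: M₀a(2L − a)/(2EI) = 1345/EI
  triangular load, peak 11.6 at the fixed end: w₀L⁴/(30EI) = 12843/EI
  δ_0 = 14188/EI
Flexibility coefficient — unit upward force at E: δ_{EE} = L³/(3EI) = 820.1/EI.
With EI = 11000 kN·m²: δ_0 = 1.2898 m and δ_{EE} = 0.074557 m/kN.
Compatibility — the spring shortens by R_E/k under the reaction it provides: δ_0 − R_E·δ_{EE} = R_E/k. With 1/k = 0.000238 m/kN, R_E = δ_0 / (δ_{EE} + 1/k) = 1.2898 / (0.074557 + 0.000238) = 17.24 kN.

R_E = 17.24 kN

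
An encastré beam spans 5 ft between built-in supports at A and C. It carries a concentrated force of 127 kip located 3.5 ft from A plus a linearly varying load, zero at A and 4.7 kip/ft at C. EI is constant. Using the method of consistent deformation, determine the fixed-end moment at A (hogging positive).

M_A = 43.92 kip·ft

Take the two fixed-end moments M_A, M_C as redundants; the released structure is the simple span AC.
Simple-span end rotations at A and C under the given loads:
  at A: point load 127 at a = 3.5: Pab(L + b)/(6LEI) = 144.5/EI
  at C: point load 127 at a = 3.5: Pab(L + a)/(6LEI) = 188.9/EI
  at A: triangular load, peak 4.7: 7w₀L³/(360EI) = 11.42/EI
  at C: triangular load, peak 4.7: w₀L³/(45EI) = 13.06/EI
  θ_A0 = 155.9/EI,  θ_C0 = 202/EI
Flexibility coefficients: a unit moment at one end gives L/(3EI) there and L/(6EI) at the far end, so f₁₁ = f₂₂ = 1.667/EI and f₁₂ = f₂₁ = 0.8333/EI.
Compatibility — zero rotation at each built-in end:
  1.667 M_A + 0.8333 M_C = 155.9
  0.8333 M_A + 1.667 M_C = 202
Solving the pair gives M_A = 43.92 kip·ft and M_C = 99.22 kip·ft (hogging).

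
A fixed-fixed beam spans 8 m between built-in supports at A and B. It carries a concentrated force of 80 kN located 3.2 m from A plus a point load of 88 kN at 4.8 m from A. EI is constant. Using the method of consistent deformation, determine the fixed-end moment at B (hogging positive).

Release both end moments; the primary structure is a simply-supported span AB with redundants M_A and M_B.
Simple-span end rotations at A and B under the given loads:
  at A: point load 80 at a = 3.2: Pab(L + b)/(6LEI) = 327.7/EI
  at B: point load 80 at a = 3.2: Pab(L + a)/(6LEI) = 286.7/EI
  at A: point load 88 at a = 4.8: Pab(L + b)/(6LEI) = 315.4/EI
  at B: point load 88 at a = 4.8: Pab(L + a)/(6LEI) = 360.4/EI
  θ_A0 = 643.1/EI,  θ_B0 = 647.2/EI
Flexibility coefficients: a unit moment at one end gives L/(3EI) there and L/(6EI) at the far end, so f₁₁ = f₂₂ = 2.667/EI and f₁₂ = f₂₁ = 1.333/EI.
Compatibility — zero rotation at each built-in end:
  2.667 M_A + 1.333 M_B = 643.1
  1.333 M_A + 2.667 M_B = 647.2
Solving the pair gives M_A = 159.7 kN·m and M_B = 162.8 kN·m (hogging).

M_B = 162.8 kN·m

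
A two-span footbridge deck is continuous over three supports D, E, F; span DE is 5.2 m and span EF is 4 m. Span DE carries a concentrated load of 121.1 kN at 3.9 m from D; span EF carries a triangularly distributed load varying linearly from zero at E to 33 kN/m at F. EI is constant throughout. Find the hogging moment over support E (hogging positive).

M_E = 71.79 kN·m

Release continuity at E by inserting a hinge; the redundant is the internal moment M_E. The primary structure is two simply-supported spans DE and EF.
Discontinuity in slope at E on the released structure — sum the simple-span end rotations:
  span DE: point load 121.1 at a = 3.9: Pab(L + a)/(6LEI) = 179.1/EI
  span EF: triangular load, peak 33: 7w₀L³/(360EI) = 41.07/EI
  relative rotation θ_0 = (179.1 + 41.07)/EI = 220.1/EI
A unit hogging moment at E produces rotation L₁/(3EI) + L₂/(3EI) = 3.067/EI.
Slope continuity at E: θ_0 = M_E·3.067/EI, so M_E = 220.1/3.067 = 71.79 kN·m (hogging).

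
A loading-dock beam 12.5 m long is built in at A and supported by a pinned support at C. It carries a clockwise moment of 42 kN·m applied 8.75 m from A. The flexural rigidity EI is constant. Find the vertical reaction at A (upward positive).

Remove the prop at C; the released (primary) structure is a cantilever built in at A.
Free-end deflection of the primary structure under the applied loading (downward +):
  clockwise couple 42 at a = 8.75: M₀a(2L − a)/(2EI) = 2986/EI
Tip deflection under a unit load at C: L³/(3EI) = 651/EI.
The prop prevents deflection at C: R_C = δ_0/δ_{CC} = 2986/651 = 4.586 kN.
Vertical equilibrium: R_A = ΣP − R_C = 0 − 4.586 = -4.586 kN.

R_A = -4.586 kN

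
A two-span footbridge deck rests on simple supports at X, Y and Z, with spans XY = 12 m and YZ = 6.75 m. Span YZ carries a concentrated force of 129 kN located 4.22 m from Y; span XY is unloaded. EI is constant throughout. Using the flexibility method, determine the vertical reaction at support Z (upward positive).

Insert a hinge at Y; M_Y is the redundant, and each span becomes simply supported.
End slopes at the hinge Y, treating each span as simply supported:
  span YZ: point load 129 at a = 4.22: Pab(L + b)/(6LEI) = 315.6/EI
  relative rotation θ_0 = (0 + 315.6)/EI = 315.6/EI
A unit hogging moment at Y produces rotation L₁/(3EI) + L₂/(3EI) = 6.25/EI.
Slope continuity at Y: θ_0 = M_Y·6.25/EI, so M_Y = 315.6/6.25 = 50.49 kN·m (hogging).
Span YZ, ΣM about Z: R_Y^{YZ}·6.75 = 326.4 + 50.49, so R_Y^{YZ} = 55.83 kN and R_Z = 129 − 55.83 = 73.17 kN.

R_Z = 73.17 kN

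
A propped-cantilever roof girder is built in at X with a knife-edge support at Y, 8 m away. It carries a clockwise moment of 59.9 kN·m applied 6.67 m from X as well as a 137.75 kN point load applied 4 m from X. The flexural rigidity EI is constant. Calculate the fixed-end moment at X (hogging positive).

M_X = 179.2 kN·m

Take the reaction at Y as the redundant and release it; the primary structure is a cantilever fixed at X.
Downward deflection at the released point Y due to the loads:
  clockwise couple 59.9 at a = 6.67: M₀a(2L − a)/(2EI) = 1864/EI
  point load 137.75 at a = 4: Pa²(3L − a)/(6EI) = 7347/EI
  δ_0 = 9210/EI
Tip deflection under a unit load at Y: L³/(3EI) = 170.7/EI.
The prop prevents deflection at Y: R_Y = δ_0/δ_{YY} = 9210/170.7 = 53.97 kN.
Moment equilibrium about X: M_X = Σ(load moments about X) − R_Y·L = 610.9 − 53.97×8 = 179.2 kN·m.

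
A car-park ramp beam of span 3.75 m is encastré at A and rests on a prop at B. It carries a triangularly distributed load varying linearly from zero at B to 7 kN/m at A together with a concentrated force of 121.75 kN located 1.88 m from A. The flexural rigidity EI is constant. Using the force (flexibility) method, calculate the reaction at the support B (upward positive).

Remove the prop at B; the released (primary) structure is a cantilever built in at A.
Deflection at B on the released cantilever, summing each load's contribution:
  triangular load, peak 7 at the fixed end: w₀L⁴/(30EI) = 46.14/EI
  point load 121.75 at a = 1.88: Pa²(3L − a)/(6EI) = 672/EI
  δ_0 = 718.1/EI
Flexibility coefficient — unit upward force at B: δ_{BB} = L³/(3EI) = 17.58/EI.
The prop prevents deflection at B: R_B = δ_0/δ_{BB} = 718.1/17.58 = 40.85 kN.

R_B = 40.85 kN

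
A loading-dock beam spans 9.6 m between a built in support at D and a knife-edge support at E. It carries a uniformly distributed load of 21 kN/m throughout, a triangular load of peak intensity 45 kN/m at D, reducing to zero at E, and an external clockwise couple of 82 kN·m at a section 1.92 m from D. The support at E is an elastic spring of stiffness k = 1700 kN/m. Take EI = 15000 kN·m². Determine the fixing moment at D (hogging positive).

Choose R_E as the redundant. The primary structure is the cantilever fixed at D.
Free-end deflection of the primary structure under the applied loading (downward +):
  UDL 21: wL⁴/(8EI) = 22295/EI
  triangular load, peak 45 at the fixed end: w₀L⁴/(30EI) = 12740/EI
  clockwise couple 82 at a = 1.92: M₀a(2L − a)/(2EI) = 1360/EI
  δ_0 = 36396/EI
Flexibility coefficient — unit upward force at E: δ_{EE} = L³/(3EI) = 294.9/EI.
With EI = 15000 kN·m²: δ_0 = 2.4264 m and δ_{EE} = 0.019661 m/kN.
Compatibility — the spring shortens by R_E/k under the reaction it provides: δ_0 − R_E·δ_{EE} = R_E/k. With 1/k = 0.000588 m/kN, R_E = δ_0 / (δ_{EE} + 1/k) = 2.4264 / (0.019661 + 0.000588) = 119.8 kN.
Moment equilibrium about D: M_D = Σ(load moments about D) − R_E·L = 1741 − 119.8×9.6 = 590.5 kN·m.

M_D = 590.5 kN·m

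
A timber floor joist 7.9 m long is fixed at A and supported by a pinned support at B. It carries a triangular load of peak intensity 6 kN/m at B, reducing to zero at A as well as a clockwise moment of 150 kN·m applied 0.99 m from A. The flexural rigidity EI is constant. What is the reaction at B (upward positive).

R_B = 19.73 kN

Take the reaction at B as the redundant and release it; the primary structure is a cantilever fixed at A.
Primary-structure tip deflection at B by superposition:
  triangular load, peak 6 at the free end: 11w₀L⁴/(120EI) = 2142/EI
  clockwise couple 150 at a = 0.99: M₀a(2L − a)/(2EI) = 1100/EI
  δ_0 = 3242/EI
Flexibility coefficient — unit upward force at B: δ_{BB} = L³/(3EI) = 164.3/EI.
Compatibility at B: δ_0 − R_B·δ_{BB} = 0, so R_B = 3242/164.3 = 19.73 kN.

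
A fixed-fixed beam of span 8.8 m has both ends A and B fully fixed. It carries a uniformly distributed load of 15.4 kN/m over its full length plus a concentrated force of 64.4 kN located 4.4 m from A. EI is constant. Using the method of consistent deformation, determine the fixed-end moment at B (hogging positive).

M_B = 170.2 kN·m

Release both end moments; the primary structure is a simply-supported span AB with redundants M_A and M_B.
End rotations of the released simple span under the applied load (×1/EI):
  at A: UDL 15.4: wL³/(24EI) = 437.3/EI
  at B: UDL 15.4: wL³/(24EI) = 437.3/EI
  at A: point load 64.4 at a = 4.4: Pab(L + b)/(6LEI) = 311.7/EI
  at B: point load 64.4 at a = 4.4: Pab(L + a)/(6LEI) = 311.7/EI
  θ_A0 = 749/EI,  θ_B0 = 749/EI
Flexibility coefficients: a unit moment at one end gives L/(3EI) there and L/(6EI) at the far end, so f₁₁ = f₂₂ = 2.933/EI and f₁₂ = f₂₁ = 1.467/EI.
Compatibility — zero rotation at each built-in end:
  2.933 M_A + 1.467 M_B = 749
  1.467 M_A + 2.933 M_B = 749
Solving the pair gives M_A = 170.2 kN·m and M_B = 170.2 kN·m (hogging).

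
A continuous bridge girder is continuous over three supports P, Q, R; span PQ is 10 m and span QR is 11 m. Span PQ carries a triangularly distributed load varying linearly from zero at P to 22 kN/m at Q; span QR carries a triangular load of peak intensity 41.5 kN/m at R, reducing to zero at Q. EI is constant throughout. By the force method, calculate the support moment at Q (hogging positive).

M_Q = 223.3 kN·m

Insert a hinge at Q; M_Q is the redundant, and each span becomes simply supported.
End slopes at the hinge Q, treating each span as simply supported:
  span PQ: triangular load, peak 22: w₀L³/(45EI) = 488.9/EI
  span QR: triangular load, peak 41.5: 7w₀L³/(360EI) = 1074/EI
  relative rotation θ_0 = (488.9 + 1074)/EI = 1563/EI
A unit hogging moment at Q produces rotation L₁/(3EI) + L₂/(3EI) = 7/EI.
Slope continuity at Q: θ_0 = M_Q·7/EI, so M_Q = 1563/7 = 223.3 kN·m (hogging).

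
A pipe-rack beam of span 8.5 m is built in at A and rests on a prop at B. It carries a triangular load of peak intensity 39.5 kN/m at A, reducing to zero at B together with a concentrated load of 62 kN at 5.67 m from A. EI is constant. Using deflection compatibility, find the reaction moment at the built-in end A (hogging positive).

Choose R_B as the redundant. The primary structure is the cantilever fixed at A.
Primary-structure tip deflection at B by superposition:
  triangular load, peak 39.5 at the fixed end: w₀L⁴/(30EI) = 6873/EI
  point load 62 at a = 5.67: Pa²(3L − a)/(6EI) = 6588/EI
  δ_0 = 13461/EI
Flexibility coefficient — unit upward force at B: δ_{BB} = L³/(3EI) = 204.7/EI.
Compatibility at B: δ_0 − R_B·δ_{BB} = 0, so R_B = 13461/204.7 = 65.76 kN.
Moment equilibrium about A: M_A = Σ(load moments about A) − R_B·L = 827.2 − 65.76×8.5 = 268.3 kN·m.

M_A = 268.3 kN·m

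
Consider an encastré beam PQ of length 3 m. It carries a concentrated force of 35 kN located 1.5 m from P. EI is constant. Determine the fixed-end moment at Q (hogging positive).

Release both end moments; the primary structure is a simply-supported span PQ with redundants M_P and M_Q.
Simple-span end rotations at P and Q under the given loads:
  at P: point load 35 at a = 1.5: Pab(L + b)/(6LEI) = 19.69/EI
  at Q: point load 35 at a = 1.5: Pab(L + a)/(6LEI) = 19.69/EI
  θ_P0 = 19.69/EI,  θ_Q0 = 19.69/EI
Flexibility coefficients: a unit moment at one end gives L/(3EI) there and L/(6EI) at the far end, so f₁₁ = f₂₂ = 1/EI and f₁₂ = f₂₁ = 0.5/EI.
Compatibility — zero rotation at each built-in end:
  1 M_P + 0.5 M_Q = 19.69
  0.5 M_P + 1 M_Q = 19.69
Solving the pair gives M_P = 13.12 kN·m and M_Q = 13.12 kN·m (hogging).

M_Q = 13.12 kN·m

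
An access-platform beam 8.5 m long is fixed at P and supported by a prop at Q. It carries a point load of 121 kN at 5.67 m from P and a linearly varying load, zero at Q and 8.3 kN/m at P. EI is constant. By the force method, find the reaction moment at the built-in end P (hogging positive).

Choose R_Q as the redundant. The primary structure is the cantilever fixed at P.
Primary-structure tip deflection at Q by superposition:
  point load 121 at a = 5.67: Pa²(3L − a)/(6EI) = 12857/EI
  triangular load, peak 8.3 at the fixed end: w₀L⁴/(30EI) = 1444/EI
  δ_0 = 14301/EI
Tip deflection under a unit load at Q: L³/(3EI) = 204.7/EI.
The prop prevents deflection at Q: R_Q = δ_0/δ_{QQ} = 14301/204.7 = 69.86 kN.
Moment equilibrium about P: M_P = Σ(load moments about P) − R_Q·L = 786 − 69.86×8.5 = 192.2 kN·m.

M_P = 192.2 kN·m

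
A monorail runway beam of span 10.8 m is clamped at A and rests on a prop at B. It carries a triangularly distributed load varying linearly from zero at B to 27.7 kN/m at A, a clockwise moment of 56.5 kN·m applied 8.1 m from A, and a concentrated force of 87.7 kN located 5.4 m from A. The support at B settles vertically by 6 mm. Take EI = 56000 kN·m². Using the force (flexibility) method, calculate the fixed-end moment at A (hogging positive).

Choose R_B as the redundant. The primary structure is the cantilever fixed at A.
Deflection at B on the released cantilever, summing each load's contribution:
  triangular load, peak 27.7 at the fixed end: w₀L⁴/(30EI) = 12562/EI
  clockwise couple 56.5 at a = 8.1: M₀a(2L − a)/(2EI) = 3089/EI
  point load 87.7 at a = 5.4: Pa²(3L − a)/(6EI) = 11508/EI
  δ_0 = 27159/EI
Tip deflection under a unit load at B: L³/(3EI) = 419.9/EI.
With EI = 56000 kN·m²: δ_0 = 0.48498 m and δ_{BB} = 0.007498 m/kN.
Compatibility — the beam at B must follow the support down by 0.006 m: δ_0 − R_B·δ_{BB} = 0.006, so R_B = (0.48498 − 0.006)/0.007498 = 63.88 kN.
Moment equilibrium about A: M_A = Σ(load moments about A) − R_B·L = 1069 − 63.88×10.8 = 378.7 kN·m.

M_A = 378.7 kN·m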